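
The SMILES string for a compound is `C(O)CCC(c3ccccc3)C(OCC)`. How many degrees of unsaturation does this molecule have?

Atom tally by fragment:
  HOCH2 → C:1 H:3 O:1
  CH2 → C:1 H:2
  CH2 → C:1 H:2
  CH(C6H5) → C:7 H:6
  CH2OC2H5 → C:3 H:7 O:1
Element totals:
  C: 13
  H: 20
  O: 2
Molecular formula: C13H20O2.
DoU = (2C + 2 + N − H − X) / 2 = (2·13 + 2 + 0 − 20 − 0) / 2 = 4.

4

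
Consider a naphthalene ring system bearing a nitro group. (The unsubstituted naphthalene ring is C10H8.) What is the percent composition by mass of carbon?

Atom tally by fragment:
  naphthalene ring system core → C:10 H:8
  (− 1 ring H displaced by substituents)
  + NO2 → N:1 O:2
Element totals:
  C: 10
  H: 7
  N: 1
  O: 2
Molecular formula: C10H7NO2.
Molar mass = 173.171 g/mol.
Mass from C: 10 × 12.011 = 120.110 g/mol.
%C = 120.110 / 173.171 × 100 = 69.36%.

69.36%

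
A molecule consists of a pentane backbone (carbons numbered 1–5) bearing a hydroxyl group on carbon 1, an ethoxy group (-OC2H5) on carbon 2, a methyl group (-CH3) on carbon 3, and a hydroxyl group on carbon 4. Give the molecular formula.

C8H18O3

Atom tally by fragment:
  HOCH2 → C:1 H:3 O:1
  CH(OC2H5) → C:3 H:6 O:1
  CH(CH3) → C:2 H:4
  CH(OH) → C:1 H:2 O:1
  CH3 → C:1 H:3
Element totals:
  C: 8
  H: 18
  O: 3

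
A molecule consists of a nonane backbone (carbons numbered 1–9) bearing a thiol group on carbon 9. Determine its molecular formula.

C9H20S

Atom tally by fragment:
  CH3 → C:1 H:3
  CH2 → C:1 H:2
  CH2 → C:1 H:2
  CH2 → C:1 H:2
  CH2 → C:1 H:2
  CH2 → C:1 H:2
  CH2 → C:1 H:2
  CH2 → C:1 H:2
  CH2SH → C:1 H:3 S:1
Element totals:
  C: 9
  H: 20
  S: 1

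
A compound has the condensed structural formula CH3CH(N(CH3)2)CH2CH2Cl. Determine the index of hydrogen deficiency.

Element totals:
  C: 6
  H: 14
  Cl: 1
  N: 1
Molecular formula: C6H14ClN.
DoU = (2C + 2 + N − H − X) / 2 = (2·6 + 2 + 1 − 14 − 1) / 2 = 0.

0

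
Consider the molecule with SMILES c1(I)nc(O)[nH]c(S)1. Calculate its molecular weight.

242.03 g/mol

Atom tally by fragment:
  imidazole ring core → C:3 H:4 N:2
  (− 3 ring H displaced by substituents)
  + I → I:1
  + OH → O:1 H:1
  + SH → S:1 H:1
Element totals:
  C: 3
  H: 3
  I: 1
  N: 2
  O: 1
  S: 1
Molecular formula: C3H3IN2OS.
  M = 3(12.011) + 3(1.008) + 126.904 + 2(14.007) + 15.999 + 32.06
    = 36.033 + 3.024 + 126.904 + 28.014 + 15.999 + 32.060 = 242.034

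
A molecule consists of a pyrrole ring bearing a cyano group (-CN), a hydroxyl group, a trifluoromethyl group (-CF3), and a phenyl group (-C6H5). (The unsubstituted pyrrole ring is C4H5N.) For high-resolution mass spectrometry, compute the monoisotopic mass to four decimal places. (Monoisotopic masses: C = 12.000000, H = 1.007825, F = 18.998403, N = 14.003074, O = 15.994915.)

Atom tally by fragment:
  pyrrole ring core → C:4 H:5 N:1
  (− 4 ring H displaced by substituents)
  + CN → C:1 N:1
  + OH → O:1 H:1
  + CF3 → C:1 F:3
  + C6H5 → C:6 H:5
Element totals:
  C: 12
  H: 7
  F: 3
  N: 2
  O: 1
Molecular formula: C12H7F3N2O.
  M = 12(12.0) + 7(1.007825) + 3(18.998403) + 2(14.003074) + 15.994915
    = 144.000000 + 7.054775 + 56.995209 + 28.006148 + 15.994915 = 252.051047

252.0510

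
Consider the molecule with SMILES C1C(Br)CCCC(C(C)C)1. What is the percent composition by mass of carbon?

52.70%

Atom tally by fragment:
  cyclohexane ring core → C:6 H:12
  (− 2 ring H displaced by substituents)
  + Br → Br:1
  + CH(CH3)2 → C:3 H:7
Element totals:
  C: 9
  H: 17
  Br: 1
Molecular formula: C9H17Br.
Molar mass = 205.139 g/mol.
Mass from C: 9 × 12.011 = 108.099 g/mol.
%C = 108.099 / 205.139 × 100 = 52.70%.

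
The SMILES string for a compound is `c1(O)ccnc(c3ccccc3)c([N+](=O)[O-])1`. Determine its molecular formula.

C11H8N2O3

Atom tally by fragment:
  pyridine ring core → C:5 H:5 N:1
  (− 3 ring H displaced by substituents)
  + OH → O:1 H:1
  + C6H5 → C:6 H:5
  + NO2 → N:1 O:2
Element totals:
  C: 11
  H: 8
  N: 2
  O: 3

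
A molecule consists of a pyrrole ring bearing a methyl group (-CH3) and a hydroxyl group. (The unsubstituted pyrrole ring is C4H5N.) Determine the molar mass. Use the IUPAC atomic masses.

Atom tally by fragment:
  pyrrole ring core → C:4 H:5 N:1
  (− 2 ring H displaced by substituents)
  + CH3 → C:1 H:3
  + OH → O:1 H:1
Element totals:
  C: 5
  H: 7
  N: 1
  O: 1
Molecular formula: C5H7NO.
  M = 5(12.011) + 7(1.008) + 14.007 + 15.999
    = 60.055 + 7.056 + 14.007 + 15.999 = 97.117

97.12 g/mol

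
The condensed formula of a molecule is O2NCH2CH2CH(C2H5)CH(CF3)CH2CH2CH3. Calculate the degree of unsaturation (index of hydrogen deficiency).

1

Atom tally by fragment:
  O2NCH2 → C:1 H:2 N:1 O:2
  CH2 → C:1 H:2
  CH(C2H5) → C:3 H:6
  CH(CF3) → C:2 H:1 F:3
  CH2 → C:1 H:2
  CH2 → C:1 H:2
  CH3 → C:1 H:3
Element totals:
  C: 10
  H: 18
  F: 3
  N: 1
  O: 2
Molecular formula: C10H18F3NO2.
DoU = (2C + 2 + N − H − X) / 2 = (2·10 + 2 + 1 − 18 − 3) / 2 = 1.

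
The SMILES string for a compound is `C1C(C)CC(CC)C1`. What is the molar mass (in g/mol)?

112.22 g/mol

Atom tally by fragment:
  cyclopentane ring core → C:5 H:10
  (− 2 ring H displaced by substituents)
  + CH3 → C:1 H:3
  + C2H5 → C:2 H:5
Element totals:
  C: 8
  H: 16
Molecular formula: C8H16.
  M = 8(12.011) + 16(1.008)
    = 96.088 + 16.128 = 112.216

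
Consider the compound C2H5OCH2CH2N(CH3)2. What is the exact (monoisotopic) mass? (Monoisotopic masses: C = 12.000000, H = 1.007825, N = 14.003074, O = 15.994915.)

117.1154

Atom tally by fragment:
  C2H5OCH2 → C:3 H:7 O:1
  CH2N(CH3)2 → C:3 H:8 N:1
Element totals:
  C: 6
  H: 15
  N: 1
  O: 1
Molecular formula: C6H15NO.
  M = 6(12.0) + 15(1.007825) + 14.003074 + 15.994915
    = 72.000000 + 15.117375 + 14.003074 + 15.994915 = 117.115364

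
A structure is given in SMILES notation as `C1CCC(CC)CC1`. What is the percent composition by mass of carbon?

85.63%

Atom tally by fragment:
  cyclohexane ring core → C:6 H:12
  (− 1 ring H displaced by substituents)
  + C2H5 → C:2 H:5
Element totals:
  C: 8
  H: 16
Molecular formula: C8H16.
Molar mass = 112.216 g/mol.
Mass from C: 8 × 12.011 = 96.088 g/mol.
%C = 96.088 / 112.216 × 100 = 85.63%.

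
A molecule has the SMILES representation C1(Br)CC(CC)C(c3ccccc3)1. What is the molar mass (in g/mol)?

Atom tally by fragment:
  cyclobutane ring core → C:4 H:8
  (− 3 ring H displaced by substituents)
  + Br → Br:1
  + C2H5 → C:2 H:5
  + C6H5 → C:6 H:5
Element totals:
  C: 12
  H: 15
  Br: 1
Molecular formula: C12H15Br.
  M = 12(12.011) + 15(1.008) + 79.904
    = 144.132 + 15.120 + 79.904 = 239.156

239.16 g/mol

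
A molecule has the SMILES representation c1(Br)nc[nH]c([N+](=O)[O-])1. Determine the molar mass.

Atom tally by fragment:
  imidazole ring core → C:3 H:4 N:2
  (− 2 ring H displaced by substituents)
  + Br → Br:1
  + NO2 → N:1 O:2
Element totals:
  C: 3
  H: 2
  Br: 1
  N: 3
  O: 2
Molecular formula: C3H2BrN3O2.
  M = 3(12.011) + 2(1.008) + 79.904 + 3(14.007) + 2(15.999)
    = 36.033 + 2.016 + 79.904 + 42.021 + 31.998 = 191.972

191.97 g/mol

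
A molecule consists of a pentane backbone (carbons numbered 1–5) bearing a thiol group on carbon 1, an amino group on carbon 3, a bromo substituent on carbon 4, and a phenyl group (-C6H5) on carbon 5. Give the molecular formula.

C11H16BrNS

Atom tally by fragment:
  HSCH2 → C:1 H:3 S:1
  CH2 → C:1 H:2
  CH(NH2) → C:1 H:3 N:1
  CH(Br) → C:1 H:1 Br:1
  CH2C6H5 → C:7 H:7
Element totals:
  C: 11
  H: 16
  Br: 1
  N: 1
  S: 1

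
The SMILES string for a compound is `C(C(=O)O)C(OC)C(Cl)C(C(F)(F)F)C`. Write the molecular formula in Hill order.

Atom tally by fragment:
  HOOCCH2 → C:2 H:3 O:2
  CH(OCH3) → C:2 H:4 O:1
  CH(Cl) → C:1 H:1 Cl:1
  CH(CF3) → C:2 H:1 F:3
  CH3 → C:1 H:3
Element totals:
  C: 8
  H: 12
  Cl: 1
  F: 3
  O: 3

C8H12ClF3O3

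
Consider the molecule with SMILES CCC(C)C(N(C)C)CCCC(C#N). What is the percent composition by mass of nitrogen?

14.27%

Atom tally by fragment:
  CH3 → C:1 H:3
  CH2 → C:1 H:2
  CH(CH3) → C:2 H:4
  CH(N(CH3)2) → C:3 H:7 N:1
  CH2 → C:1 H:2
  CH2 → C:1 H:2
  CH2 → C:1 H:2
  CH2CN → C:2 H:2 N:1
Element totals:
  C: 12
  H: 24
  N: 2
Molecular formula: C12H24N2.
Molar mass = 196.338 g/mol.
Mass from N: 2 × 14.007 = 28.014 g/mol.
%N = 28.014 / 196.338 × 100 = 14.27%.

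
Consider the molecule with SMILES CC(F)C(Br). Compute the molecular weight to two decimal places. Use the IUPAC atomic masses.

140.98 g/mol

Atom tally by fragment:
  CH3 → C:1 H:3
  CH(F) → C:1 H:1 F:1
  CH2Br → C:1 H:2 Br:1
Element totals:
  C: 3
  H: 6
  Br: 1
  F: 1
Molecular formula: C3H6BrF.
  M = 3(12.011) + 6(1.008) + 79.904 + 18.998
    = 36.033 + 6.048 + 79.904 + 18.998 = 140.983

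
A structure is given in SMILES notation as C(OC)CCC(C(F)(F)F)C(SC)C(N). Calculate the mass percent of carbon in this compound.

44.07%

Atom tally by fragment:
  CH3OCH2 → C:2 H:5 O:1
  CH2 → C:1 H:2
  CH2 → C:1 H:2
  CH(CF3) → C:2 H:1 F:3
  CH(SCH3) → C:2 H:4 S:1
  CH2NH2 → C:1 H:4 N:1
Element totals:
  C: 9
  H: 18
  F: 3
  N: 1
  O: 1
  S: 1
Molecular formula: C9H18F3NOS.
Molar mass = 245.303 g/mol.
Mass from C: 9 × 12.011 = 108.099 g/mol.
%C = 108.099 / 245.303 × 100 = 44.07%.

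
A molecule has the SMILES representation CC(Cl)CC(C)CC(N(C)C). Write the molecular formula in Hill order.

Atom tally by fragment:
  CH3 → C:1 H:3
  CH(Cl) → C:1 H:1 Cl:1
  CH2 → C:1 H:2
  CH(CH3) → C:2 H:4
  CH2 → C:1 H:2
  CH2N(CH3)2 → C:3 H:8 N:1
Element totals:
  C: 9
  H: 20
  Cl: 1
  N: 1

C9H20ClN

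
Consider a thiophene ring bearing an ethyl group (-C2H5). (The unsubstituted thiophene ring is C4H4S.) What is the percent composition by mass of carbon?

Atom tally by fragment:
  thiophene ring core → C:4 H:4 S:1
  (− 1 ring H displaced by substituents)
  + C2H5 → C:2 H:5
Element totals:
  C: 6
  H: 8
  S: 1
Molecular formula: C6H8S.
Molar mass = 112.190 g/mol.
Mass from C: 6 × 12.011 = 72.066 g/mol.
%C = 72.066 / 112.190 × 100 = 64.24%.

64.24%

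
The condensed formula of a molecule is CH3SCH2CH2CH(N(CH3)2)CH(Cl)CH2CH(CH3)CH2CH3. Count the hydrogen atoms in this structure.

26

Atom tally by fragment:
  CH3SCH2 → C:2 H:5 S:1
  CH2 → C:1 H:2
  CH(N(CH3)2) → C:3 H:7 N:1
  CH(Cl) → C:1 H:1 Cl:1
  CH2 → C:1 H:2
  CH(CH3) → C:2 H:4
  CH2 → C:1 H:2
  CH3 → C:1 H:3
Element totals:
  C: 12
  H: 26
  Cl: 1
  N: 1
  S: 1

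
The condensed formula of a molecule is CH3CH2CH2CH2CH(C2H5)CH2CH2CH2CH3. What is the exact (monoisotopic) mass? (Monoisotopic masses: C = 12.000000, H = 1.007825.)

Atom tally by fragment:
  CH3 → C:1 H:3
  CH2 → C:1 H:2
  CH2 → C:1 H:2
  CH2 → C:1 H:2
  CH(C2H5) → C:3 H:6
  CH2 → C:1 H:2
  CH2 → C:1 H:2
  CH2 → C:1 H:2
  CH3 → C:1 H:3
Element totals:
  C: 11
  H: 24
Molecular formula: C11H24.
  M = 11(12.0) + 24(1.007825)
    = 132.000000 + 24.187800 = 156.187800

156.1878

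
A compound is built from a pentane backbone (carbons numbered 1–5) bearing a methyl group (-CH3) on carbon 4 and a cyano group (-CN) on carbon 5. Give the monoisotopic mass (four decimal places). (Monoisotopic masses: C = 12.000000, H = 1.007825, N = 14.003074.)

111.1048

Atom tally by fragment:
  CH3 → C:1 H:3
  CH2 → C:1 H:2
  CH2 → C:1 H:2
  CH(CH3) → C:2 H:4
  CH2CN → C:2 H:2 N:1
Element totals:
  C: 7
  H: 13
  N: 1
Molecular formula: C7H13N.
  M = 7(12.0) + 13(1.007825) + 14.003074
    = 84.000000 + 13.101725 + 14.003074 = 111.104799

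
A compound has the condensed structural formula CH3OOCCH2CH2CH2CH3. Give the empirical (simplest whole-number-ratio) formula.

C3H6O

Element totals:
  C: 6
  H: 12
  O: 2
Molecular formula: C6H12O2.
gcd of subscripts = 2; dividing each by 2:
  C: 6/2 = 3
  H: 12/2 = 6
  O: 2/2 = 1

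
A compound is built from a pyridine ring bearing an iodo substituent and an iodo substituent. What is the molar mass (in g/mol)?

Atom tally by fragment:
  pyridine ring core → C:5 H:5 N:1
  (− 2 ring H displaced by substituents)
  + I → I:1
  + I → I:1
Element totals:
  C: 5
  H: 3
  I: 2
  N: 1
Molecular formula: C5H3I2N.
  M = 5(12.011) + 3(1.008) + 2(126.904) + 14.007
    = 60.055 + 3.024 + 253.808 + 14.007 = 330.894

330.89 g/mol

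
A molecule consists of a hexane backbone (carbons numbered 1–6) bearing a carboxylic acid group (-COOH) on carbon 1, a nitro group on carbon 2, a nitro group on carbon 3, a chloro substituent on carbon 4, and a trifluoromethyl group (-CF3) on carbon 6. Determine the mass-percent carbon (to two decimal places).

29.78%

Atom tally by fragment:
  HOOCCH2 → C:2 H:3 O:2
  CH(NO2) → C:1 H:1 N:1 O:2
  CH(NO2) → C:1 H:1 N:1 O:2
  CH(Cl) → C:1 H:1 Cl:1
  CH2 → C:1 H:2
  CH2CF3 → C:2 H:2 F:3
Element totals:
  C: 8
  H: 10
  Cl: 1
  F: 3
  N: 2
  O: 6
Molecular formula: C8H10ClF3N2O6.
Molar mass = 322.620 g/mol.
Mass from C: 8 × 12.011 = 96.088 g/mol.
%C = 96.088 / 322.620 × 100 = 29.78%.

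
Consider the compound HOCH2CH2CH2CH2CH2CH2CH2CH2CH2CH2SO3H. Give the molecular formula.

C10H22O4S

Atom tally by fragment:
  HOCH2CH2 → C:2 H:5 O:1
  CH2 → C:1 H:2
  CH2 → C:1 H:2
  CH2 → C:1 H:2
  CH2 → C:1 H:2
  CH2 → C:1 H:2
  CH2 → C:1 H:2
  CH2 → C:1 H:2
  CH2SO3H → C:1 H:3 S:1 O:3
Element totals:
  C: 10
  H: 22
  O: 4
  S: 1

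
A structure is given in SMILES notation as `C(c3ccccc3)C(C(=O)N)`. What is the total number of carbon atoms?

9

Atom tally by fragment:
  C6H5CH2 → C:7 H:7
  CH2CONH2 → C:2 H:4 O:1 N:1
Element totals:
  C: 9
  H: 11
  N: 1
  O: 1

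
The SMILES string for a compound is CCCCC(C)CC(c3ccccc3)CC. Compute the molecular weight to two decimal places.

218.38 g/mol

Atom tally by fragment:
  CH3 → C:1 H:3
  CH2 → C:1 H:2
  CH2 → C:1 H:2
  CH2 → C:1 H:2
  CH(CH3) → C:2 H:4
  CH2 → C:1 H:2
  CH(C6H5) → C:7 H:6
  CH2 → C:1 H:2
  CH3 → C:1 H:3
Element totals:
  C: 16
  H: 26
Molecular formula: C16H26.
  M = 16(12.011) + 26(1.008)
    = 192.176 + 26.208 = 218.384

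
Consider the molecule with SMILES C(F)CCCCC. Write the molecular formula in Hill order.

C6H13F

Atom tally by fragment:
  FCH2 → C:1 H:2 F:1
  CH2 → C:1 H:2
  CH2 → C:1 H:2
  CH2 → C:1 H:2
  CH2 → C:1 H:2
  CH3 → C:1 H:3
Element totals:
  C: 6
  H: 13
  F: 1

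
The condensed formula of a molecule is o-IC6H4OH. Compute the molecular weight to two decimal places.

Element totals:
  C: 6
  H: 5
  I: 1
  O: 1
Molecular formula: C6H5IO.
  M = 6(12.011) + 5(1.008) + 126.904 + 15.999
    = 72.066 + 5.040 + 126.904 + 15.999 = 220.009

220.01 g/mol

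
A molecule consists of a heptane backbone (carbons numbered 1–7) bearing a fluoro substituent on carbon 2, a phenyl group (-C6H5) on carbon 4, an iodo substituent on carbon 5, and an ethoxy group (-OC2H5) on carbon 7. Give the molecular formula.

C15H22FIO

Atom tally by fragment:
  CH3 → C:1 H:3
  CH(F) → C:1 H:1 F:1
  CH2 → C:1 H:2
  CH(C6H5) → C:7 H:6
  CH(I) → C:1 H:1 I:1
  CH2 → C:1 H:2
  CH2OC2H5 → C:3 H:7 O:1
Element totals:
  C: 15
  H: 22
  F: 1
  I: 1
  O: 1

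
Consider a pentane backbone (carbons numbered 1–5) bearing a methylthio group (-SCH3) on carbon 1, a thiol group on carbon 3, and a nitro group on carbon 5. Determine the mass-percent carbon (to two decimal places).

Atom tally by fragment:
  CH3SCH2 → C:2 H:5 S:1
  CH2 → C:1 H:2
  CH(SH) → C:1 H:2 S:1
  CH2 → C:1 H:2
  CH2NO2 → C:1 H:2 N:1 O:2
Element totals:
  C: 6
  H: 13
  N: 1
  O: 2
  S: 2
Molecular formula: C6H13NO2S2.
Molar mass = 195.295 g/mol.
Mass from C: 6 × 12.011 = 72.066 g/mol.
%C = 72.066 / 195.295 × 100 = 36.90%.

36.90%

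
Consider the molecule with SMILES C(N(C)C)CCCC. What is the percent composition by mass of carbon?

Atom tally by fragment:
  (CH3)2NCH2 → C:3 H:8 N:1
  CH2 → C:1 H:2
  CH2 → C:1 H:2
  CH2 → C:1 H:2
  CH3 → C:1 H:3
Element totals:
  C: 7
  H: 17
  N: 1
Molecular formula: C7H17N.
Molar mass = 115.220 g/mol.
Mass from C: 7 × 12.011 = 84.077 g/mol.
%C = 84.077 / 115.220 × 100 = 72.97%.

72.97%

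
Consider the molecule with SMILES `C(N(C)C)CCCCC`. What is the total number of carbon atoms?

8

Atom tally by fragment:
  (CH3)2NCH2 → C:3 H:8 N:1
  CH2 → C:1 H:2
  CH2 → C:1 H:2
  CH2 → C:1 H:2
  CH2 → C:1 H:2
  CH3 → C:1 H:3
Element totals:
  C: 8
  H: 19
  N: 1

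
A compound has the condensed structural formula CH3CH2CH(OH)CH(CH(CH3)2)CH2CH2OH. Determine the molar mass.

160.26 g/mol

Atom tally by fragment:
  CH3 → C:1 H:3
  CH2 → C:1 H:2
  CH(OH) → C:1 H:2 O:1
  CH(CH(CH3)2) → C:4 H:8
  CH2CH2OH → C:2 H:5 O:1
Element totals:
  C: 9
  H: 20
  O: 2
Molecular formula: C9H20O2.
  M = 9(12.011) + 20(1.008) + 2(15.999)
    = 108.099 + 20.160 + 31.998 = 160.257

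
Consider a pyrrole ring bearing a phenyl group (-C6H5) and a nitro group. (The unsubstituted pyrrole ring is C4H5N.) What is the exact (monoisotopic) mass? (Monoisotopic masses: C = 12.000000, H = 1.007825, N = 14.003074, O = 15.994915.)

188.0586

Atom tally by fragment:
  pyrrole ring core → C:4 H:5 N:1
  (− 2 ring H displaced by substituents)
  + C6H5 → C:6 H:5
  + NO2 → N:1 O:2
Element totals:
  C: 10
  H: 8
  N: 2
  O: 2
Molecular formula: C10H8N2O2.
  M = 10(12.0) + 8(1.007825) + 2(14.003074) + 2(15.994915)
    = 120.000000 + 8.062600 + 28.006148 + 31.989830 = 188.058578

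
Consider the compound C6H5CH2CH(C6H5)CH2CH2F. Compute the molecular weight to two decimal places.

Atom tally by fragment:
  C6H5CH2 → C:7 H:7
  CH(C6H5) → C:7 H:6
  CH2 → C:1 H:2
  CH2F → C:1 H:2 F:1
Element totals:
  C: 16
  H: 17
  F: 1
Molecular formula: C16H17F.
  M = 16(12.011) + 17(1.008) + 18.998
    = 192.176 + 17.136 + 18.998 = 228.310

228.31 g/mol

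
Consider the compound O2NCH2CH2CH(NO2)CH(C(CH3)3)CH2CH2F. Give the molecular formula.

C10H19FN2O4

Atom tally by fragment:
  O2NCH2 → C:1 H:2 N:1 O:2
  CH2 → C:1 H:2
  CH(NO2) → C:1 H:1 N:1 O:2
  CH(C(CH3)3) → C:5 H:10
  CH2 → C:1 H:2
  CH2F → C:1 H:2 F:1
Element totals:
  C: 10
  H: 19
  F: 1
  N: 2
  O: 4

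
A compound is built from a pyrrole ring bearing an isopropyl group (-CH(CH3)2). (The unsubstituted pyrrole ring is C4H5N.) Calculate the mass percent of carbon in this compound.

Atom tally by fragment:
  pyrrole ring core → C:4 H:5 N:1
  (− 1 ring H displaced by substituents)
  + CH(CH3)2 → C:3 H:7
Element totals:
  C: 7
  H: 11
  N: 1
Molecular formula: C7H11N.
Molar mass = 109.172 g/mol.
Mass from C: 7 × 12.011 = 84.077 g/mol.
%C = 84.077 / 109.172 × 100 = 77.01%.

77.01%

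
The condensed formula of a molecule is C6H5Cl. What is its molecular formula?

Atom tally by fragment:
  benzene ring core → C:6 H:6
  (− 1 ring H displaced by substituents)
  + Cl → Cl:1
Element totals:
  C: 6
  H: 5
  Cl: 1

C6H5Cl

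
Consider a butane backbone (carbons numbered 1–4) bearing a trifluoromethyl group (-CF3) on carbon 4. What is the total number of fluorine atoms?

Atom tally by fragment:
  CH3 → C:1 H:3
  CH2 → C:1 H:2
  CH2 → C:1 H:2
  CH2CF3 → C:2 H:2 F:3
Element totals:
  C: 5
  H: 9
  F: 3

3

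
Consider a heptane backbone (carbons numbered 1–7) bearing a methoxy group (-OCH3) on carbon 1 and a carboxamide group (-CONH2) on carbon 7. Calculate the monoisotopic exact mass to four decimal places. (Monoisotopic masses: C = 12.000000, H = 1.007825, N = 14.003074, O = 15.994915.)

Atom tally by fragment:
  CH3OCH2 → C:2 H:5 O:1
  CH2 → C:1 H:2
  CH2 → C:1 H:2
  CH2 → C:1 H:2
  CH2 → C:1 H:2
  CH2 → C:1 H:2
  CH2CONH2 → C:2 H:4 O:1 N:1
Element totals:
  C: 9
  H: 19
  N: 1
  O: 2
Molecular formula: C9H19NO2.
  M = 9(12.0) + 19(1.007825) + 14.003074 + 2(15.994915)
    = 108.000000 + 19.148675 + 14.003074 + 31.989830 = 173.141579

173.1416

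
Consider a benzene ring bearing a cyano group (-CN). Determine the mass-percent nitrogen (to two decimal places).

13.58%

Atom tally by fragment:
  benzene ring core → C:6 H:6
  (− 1 ring H displaced by substituents)
  + CN → C:1 N:1
Element totals:
  C: 7
  H: 5
  N: 1
Molecular formula: C7H5N.
Molar mass = 103.124 g/mol.
Mass from N: 1 × 14.007 = 14.007 g/mol.
%N = 14.007 / 103.124 × 100 = 13.58%.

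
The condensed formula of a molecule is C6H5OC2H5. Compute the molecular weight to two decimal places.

122.17 g/mol

Element totals:
  C: 8
  H: 10
  O: 1
Molecular formula: C8H10O.
  M = 8(12.011) + 10(1.008) + 15.999
    = 96.088 + 10.080 + 15.999 = 122.167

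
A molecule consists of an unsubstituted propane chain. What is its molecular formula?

Atom tally by fragment:
  CH3 → C:1 H:3
  CH2 → C:1 H:2
  CH3 → C:1 H:3
Element totals:
  C: 3
  H: 8

C3H8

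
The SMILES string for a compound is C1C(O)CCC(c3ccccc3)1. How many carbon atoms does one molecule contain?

Atom tally by fragment:
  cyclopentane ring core → C:5 H:10
  (− 2 ring H displaced by substituents)
  + OH → O:1 H:1
  + C6H5 → C:6 H:5
Element totals:
  C: 11
  H: 14
  O: 1

11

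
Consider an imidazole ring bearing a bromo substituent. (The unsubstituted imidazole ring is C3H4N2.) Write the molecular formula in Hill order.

Atom tally by fragment:
  imidazole ring core → C:3 H:4 N:2
  (− 1 ring H displaced by substituents)
  + Br → Br:1
Element totals:
  C: 3
  H: 3
  Br: 1
  N: 2

C3H3BrN2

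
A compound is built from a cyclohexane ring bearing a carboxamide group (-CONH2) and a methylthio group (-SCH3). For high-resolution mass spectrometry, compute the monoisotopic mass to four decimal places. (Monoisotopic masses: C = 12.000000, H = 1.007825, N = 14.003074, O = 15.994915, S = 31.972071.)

173.0874

Atom tally by fragment:
  cyclohexane ring core → C:6 H:12
  (− 2 ring H displaced by substituents)
  + CONH2 → C:1 H:2 O:1 N:1
  + SCH3 → C:1 H:3 S:1
Element totals:
  C: 8
  H: 15
  N: 1
  O: 1
  S: 1
Molecular formula: C8H15NOS.
  M = 8(12.0) + 15(1.007825) + 14.003074 + 15.994915 + 31.972071
    = 96.000000 + 15.117375 + 14.003074 + 15.994915 + 31.972071 = 173.087435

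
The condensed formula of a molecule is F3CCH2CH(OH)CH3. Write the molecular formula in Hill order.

Atom tally by fragment:
  F3CCH2 → C:2 H:2 F:3
  CH(OH) → C:1 H:2 O:1
  CH3 → C:1 H:3
Element totals:
  C: 4
  H: 7
  F: 3
  O: 1

C4H7F3O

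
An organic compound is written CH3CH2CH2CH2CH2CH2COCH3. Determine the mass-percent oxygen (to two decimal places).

Atom tally by fragment:
  CH3 → C:1 H:3
  CH2 → C:1 H:2
  CH2 → C:1 H:2
  CH2 → C:1 H:2
  CH2 → C:1 H:2
  CH2COCH3 → C:3 H:5 O:1
Element totals:
  C: 8
  H: 16
  O: 1
Molecular formula: C8H16O.
Molar mass = 128.215 g/mol.
Mass from O: 1 × 15.999 = 15.999 g/mol.
%O = 15.999 / 128.215 × 100 = 12.48%.

12.48%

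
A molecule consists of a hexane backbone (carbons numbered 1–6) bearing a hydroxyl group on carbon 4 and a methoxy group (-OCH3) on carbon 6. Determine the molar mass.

132.20 g/mol

Atom tally by fragment:
  CH3 → C:1 H:3
  CH2 → C:1 H:2
  CH2 → C:1 H:2
  CH(OH) → C:1 H:2 O:1
  CH2 → C:1 H:2
  CH2OCH3 → C:2 H:5 O:1
Element totals:
  C: 7
  H: 16
  O: 2
Molecular formula: C7H16O2.
  M = 7(12.011) + 16(1.008) + 2(15.999)
    = 84.077 + 16.128 + 31.998 = 132.203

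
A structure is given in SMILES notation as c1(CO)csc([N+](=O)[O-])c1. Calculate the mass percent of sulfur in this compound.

20.14%

Atom tally by fragment:
  thiophene ring core → C:4 H:4 S:1
  (− 2 ring H displaced by substituents)
  + CH2OH → C:1 H:3 O:1
  + NO2 → N:1 O:2
Element totals:
  C: 5
  H: 5
  N: 1
  O: 3
  S: 1
Molecular formula: C5H5NO3S.
Molar mass = 159.159 g/mol.
Mass from S: 1 × 32.06 = 32.060 g/mol.
%S = 32.060 / 159.159 × 100 = 20.14%.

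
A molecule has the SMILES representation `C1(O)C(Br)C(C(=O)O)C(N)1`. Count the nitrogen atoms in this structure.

Atom tally by fragment:
  cyclobutane ring core → C:4 H:8
  (− 4 ring H displaced by substituents)
  + OH → O:1 H:1
  + Br → Br:1
  + COOH → C:1 H:1 O:2
  + NH2 → N:1 H:2
Element totals:
  C: 5
  H: 8
  Br: 1
  N: 1
  O: 3

1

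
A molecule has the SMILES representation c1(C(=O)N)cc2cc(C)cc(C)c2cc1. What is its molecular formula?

C13H13NO

Atom tally by fragment:
  naphthalene ring system core → C:10 H:8
  (− 3 ring H displaced by substituents)
  + CONH2 → C:1 H:2 O:1 N:1
  + CH3 → C:1 H:3
  + CH3 → C:1 H:3
Element totals:
  C: 13
  H: 13
  N: 1
  O: 1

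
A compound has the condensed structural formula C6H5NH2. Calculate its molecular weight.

Element totals:
  C: 6
  H: 7
  N: 1
Molecular formula: C6H7N.
  M = 6(12.011) + 7(1.008) + 14.007
    = 72.066 + 7.056 + 14.007 = 93.129

93.13 g/mol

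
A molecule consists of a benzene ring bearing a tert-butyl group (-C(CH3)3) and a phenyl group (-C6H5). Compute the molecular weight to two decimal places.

Atom tally by fragment:
  benzene ring core → C:6 H:6
  (− 2 ring H displaced by substituents)
  + C(CH3)3 → C:4 H:9
  + C6H5 → C:6 H:5
Element totals:
  C: 16
  H: 18
Molecular formula: C16H18.
  M = 16(12.011) + 18(1.008)
    = 192.176 + 18.144 = 210.320

210.32 g/mol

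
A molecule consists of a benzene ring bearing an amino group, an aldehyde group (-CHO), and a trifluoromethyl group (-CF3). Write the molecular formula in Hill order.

C8H6F3NO

Atom tally by fragment:
  benzene ring core → C:6 H:6
  (− 3 ring H displaced by substituents)
  + NH2 → N:1 H:2
  + CHO → C:1 H:1 O:1
  + CF3 → C:1 F:3
Element totals:
  C: 8
  H: 6
  F: 3
  N: 1
  O: 1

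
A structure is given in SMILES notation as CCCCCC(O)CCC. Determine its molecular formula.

C9H20O

Atom tally by fragment:
  CH3 → C:1 H:3
  CH2 → C:1 H:2
  CH2 → C:1 H:2
  CH2 → C:1 H:2
  CH2 → C:1 H:2
  CH(OH) → C:1 H:2 O:1
  CH2 → C:1 H:2
  CH2 → C:1 H:2
  CH3 → C:1 H:3
Element totals:
  C: 9
  H: 20
  O: 1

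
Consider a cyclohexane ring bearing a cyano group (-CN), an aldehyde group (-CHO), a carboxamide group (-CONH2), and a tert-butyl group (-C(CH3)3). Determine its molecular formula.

C13H20N2O2

Atom tally by fragment:
  cyclohexane ring core → C:6 H:12
  (− 4 ring H displaced by substituents)
  + CN → C:1 N:1
  + CHO → C:1 H:1 O:1
  + CONH2 → C:1 H:2 O:1 N:1
  + C(CH3)3 → C:4 H:9
Element totals:
  C: 13
  H: 20
  N: 2
  O: 2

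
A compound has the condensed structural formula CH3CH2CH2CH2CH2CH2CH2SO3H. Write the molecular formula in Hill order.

C7H16O3S

Atom tally by fragment:
  CH3 → C:1 H:3
  CH2 → C:1 H:2
  CH2 → C:1 H:2
  CH2 → C:1 H:2
  CH2 → C:1 H:2
  CH2 → C:1 H:2
  CH2SO3H → C:1 H:3 S:1 O:3
Element totals:
  C: 7
  H: 16
  O: 3
  S: 1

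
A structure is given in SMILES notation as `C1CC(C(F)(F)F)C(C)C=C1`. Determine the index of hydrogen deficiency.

2

Atom tally by fragment:
  cyclohexene ring core → C:6 H:10
  (− 2 ring H displaced by substituents)
  + CF3 → C:1 F:3
  + CH3 → C:1 H:3
Element totals:
  C: 8
  H: 11
  F: 3
Molecular formula: C8H11F3.
DoU = (2C + 2 + N − H − X) / 2 = (2·8 + 2 + 0 − 11 − 3) / 2 = 2.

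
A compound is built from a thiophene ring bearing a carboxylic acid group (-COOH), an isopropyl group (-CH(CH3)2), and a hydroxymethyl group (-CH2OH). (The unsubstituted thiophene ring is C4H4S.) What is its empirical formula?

C9H12O3S

Atom tally by fragment:
  thiophene ring core → C:4 H:4 S:1
  (− 3 ring H displaced by substituents)
  + COOH → C:1 H:1 O:2
  + CH(CH3)2 → C:3 H:7
  + CH2OH → C:1 H:3 O:1
Element totals:
  C: 9
  H: 12
  O: 3
  S: 1
Molecular formula: C9H12O3S.
gcd of subscripts (9, 12, 3, 1) = 1, so the empirical formula equals the molecular formula.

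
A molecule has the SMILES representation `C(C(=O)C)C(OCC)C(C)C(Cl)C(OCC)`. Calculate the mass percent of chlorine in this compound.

Atom tally by fragment:
  CH3COCH2 → C:3 H:5 O:1
  CH(OC2H5) → C:3 H:6 O:1
  CH(CH3) → C:2 H:4
  CH(Cl) → C:1 H:1 Cl:1
  CH2OC2H5 → C:3 H:7 O:1
Element totals:
  C: 12
  H: 23
  Cl: 1
  O: 3
Molecular formula: C12H23ClO3.
Molar mass = 250.763 g/mol.
Mass from Cl: 1 × 35.45 = 35.450 g/mol.
%Cl = 35.450 / 250.763 × 100 = 14.14%.

14.14%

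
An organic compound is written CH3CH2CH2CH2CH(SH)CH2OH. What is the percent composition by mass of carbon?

Element totals:
  C: 6
  H: 14
  O: 1
  S: 1
Molecular formula: C6H14OS.
Molar mass = 134.237 g/mol.
Mass from C: 6 × 12.011 = 72.066 g/mol.
%C = 72.066 / 134.237 × 100 = 53.69%.

53.69%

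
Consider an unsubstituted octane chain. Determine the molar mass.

114.23 g/mol

Atom tally by fragment:
  CH3 → C:1 H:3
  CH2 → C:1 H:2
  CH2 → C:1 H:2
  CH2 → C:1 H:2
  CH2 → C:1 H:2
  CH2 → C:1 H:2
  CH2 → C:1 H:2
  CH3 → C:1 H:3
Element totals:
  C: 8
  H: 18
Molecular formula: C8H18.
  M = 8(12.011) + 18(1.008)
    = 96.088 + 18.144 = 114.232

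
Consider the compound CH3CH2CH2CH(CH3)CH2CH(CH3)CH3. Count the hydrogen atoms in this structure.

20

Element totals:
  C: 9
  H: 20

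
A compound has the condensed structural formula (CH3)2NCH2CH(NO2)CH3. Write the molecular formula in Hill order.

C5H12N2O2

Element totals:
  C: 5
  H: 12
  N: 2
  O: 2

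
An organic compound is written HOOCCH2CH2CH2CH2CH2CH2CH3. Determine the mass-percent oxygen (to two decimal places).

22.19%

Atom tally by fragment:
  HOOCCH2 → C:2 H:3 O:2
  CH2 → C:1 H:2
  CH2 → C:1 H:2
  CH2 → C:1 H:2
  CH2 → C:1 H:2
  CH2 → C:1 H:2
  CH3 → C:1 H:3
Element totals:
  C: 8
  H: 16
  O: 2
Molecular formula: C8H16O2.
Molar mass = 144.214 g/mol.
Mass from O: 2 × 15.999 = 31.998 g/mol.
%O = 31.998 / 144.214 × 100 = 22.19%.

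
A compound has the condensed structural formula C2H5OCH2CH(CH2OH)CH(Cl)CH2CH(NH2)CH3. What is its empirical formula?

C9H20ClNO2

Atom tally by fragment:
  C2H5OCH2 → C:3 H:7 O:1
  CH(CH2OH) → C:2 H:4 O:1
  CH(Cl) → C:1 H:1 Cl:1
  CH2 → C:1 H:2
  CH(NH2) → C:1 H:3 N:1
  CH3 → C:1 H:3
Element totals:
  C: 9
  H: 20
  Cl: 1
  N: 1
  O: 2
Molecular formula: C9H20ClNO2.
gcd of subscripts (9, 1, 20, 1, 2) = 1, so the empirical formula equals the molecular formula.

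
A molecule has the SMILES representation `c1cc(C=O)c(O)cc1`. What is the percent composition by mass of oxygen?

Atom tally by fragment:
  benzene ring core → C:6 H:6
  (− 2 ring H displaced by substituents)
  + CHO → C:1 H:1 O:1
  + OH → O:1 H:1
Element totals:
  C: 7
  H: 6
  O: 2
Molecular formula: C7H6O2.
Molar mass = 122.123 g/mol.
Mass from O: 2 × 15.999 = 31.998 g/mol.
%O = 31.998 / 122.123 × 100 = 26.20%.

26.20%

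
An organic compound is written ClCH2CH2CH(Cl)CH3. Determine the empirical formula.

Element totals:
  C: 4
  H: 8
  Cl: 2
Molecular formula: C4H8Cl2.
gcd of subscripts = 2; dividing each by 2:
  C: 4/2 = 2
  Cl: 2/2 = 1
  H: 8/2 = 4

C2H4Cl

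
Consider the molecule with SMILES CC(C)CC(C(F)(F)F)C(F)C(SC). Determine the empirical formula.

Atom tally by fragment:
  CH3 → C:1 H:3
  CH(CH3) → C:2 H:4
  CH2 → C:1 H:2
  CH(CF3) → C:2 H:1 F:3
  CH(F) → C:1 H:1 F:1
  CH2SCH3 → C:2 H:5 S:1
Element totals:
  C: 9
  H: 16
  F: 4
  S: 1
Molecular formula: C9H16F4S.
gcd of subscripts (9, 4, 16, 1) = 1, so the empirical formula equals the molecular formula.

C9H16F4S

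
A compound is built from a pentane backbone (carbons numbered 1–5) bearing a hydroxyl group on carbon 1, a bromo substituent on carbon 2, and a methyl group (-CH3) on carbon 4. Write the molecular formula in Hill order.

Atom tally by fragment:
  HOCH2 → C:1 H:3 O:1
  CH(Br) → C:1 H:1 Br:1
  CH2 → C:1 H:2
  CH(CH3) → C:2 H:4
  CH3 → C:1 H:3
Element totals:
  C: 6
  H: 13
  Br: 1
  O: 1

C6H13BrO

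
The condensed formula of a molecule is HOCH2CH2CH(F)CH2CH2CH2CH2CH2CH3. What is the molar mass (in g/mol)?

162.25 g/mol

Atom tally by fragment:
  HOCH2CH2 → C:2 H:5 O:1
  CH(F) → C:1 H:1 F:1
  CH2 → C:1 H:2
  CH2 → C:1 H:2
  CH2 → C:1 H:2
  CH2 → C:1 H:2
  CH2 → C:1 H:2
  CH3 → C:1 H:3
Element totals:
  C: 9
  H: 19
  F: 1
  O: 1
Molecular formula: C9H19FO.
  M = 9(12.011) + 19(1.008) + 18.998 + 15.999
    = 108.099 + 19.152 + 18.998 + 15.999 = 162.248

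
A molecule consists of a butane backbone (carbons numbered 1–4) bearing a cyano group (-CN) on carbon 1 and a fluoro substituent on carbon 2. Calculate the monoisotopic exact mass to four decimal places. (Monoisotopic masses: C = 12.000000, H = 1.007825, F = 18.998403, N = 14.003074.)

Atom tally by fragment:
  NCCH2 → C:2 H:2 N:1
  CH(F) → C:1 H:1 F:1
  CH2 → C:1 H:2
  CH3 → C:1 H:3
Element totals:
  C: 5
  H: 8
  F: 1
  N: 1
Molecular formula: C5H8FN.
  M = 5(12.0) + 8(1.007825) + 18.998403 + 14.003074
    = 60.000000 + 8.062600 + 18.998403 + 14.003074 = 101.064077

101.0641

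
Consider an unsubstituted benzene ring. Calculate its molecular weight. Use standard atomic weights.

78.11 g/mol

Atom tally by fragment:
  benzene ring core → C:6 H:6
Element totals:
  C: 6
  H: 6
Molecular formula: C6H6.
  M = 6(12.011) + 6(1.008)
    = 72.066 + 6.048 = 78.114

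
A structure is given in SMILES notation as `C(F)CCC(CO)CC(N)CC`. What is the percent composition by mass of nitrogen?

7.90%

Atom tally by fragment:
  FCH2 → C:1 H:2 F:1
  CH2 → C:1 H:2
  CH2 → C:1 H:2
  CH(CH2OH) → C:2 H:4 O:1
  CH2 → C:1 H:2
  CH(NH2) → C:1 H:3 N:1
  CH2 → C:1 H:2
  CH3 → C:1 H:3
Element totals:
  C: 9
  H: 20
  F: 1
  N: 1
  O: 1
Molecular formula: C9H20FNO.
Molar mass = 177.263 g/mol.
Mass from N: 1 × 14.007 = 14.007 g/mol.
%N = 14.007 / 177.263 × 100 = 7.90%.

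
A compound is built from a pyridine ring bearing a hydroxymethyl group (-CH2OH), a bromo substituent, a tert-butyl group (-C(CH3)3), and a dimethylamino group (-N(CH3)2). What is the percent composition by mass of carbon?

Atom tally by fragment:
  pyridine ring core → C:5 H:5 N:1
  (− 4 ring H displaced by substituents)
  + CH2OH → C:1 H:3 O:1
  + Br → Br:1
  + C(CH3)3 → C:4 H:9
  + N(CH3)2 → N:1 C:2 H:6
Element totals:
  C: 12
  H: 19
  Br: 1
  N: 2
  O: 1
Molecular formula: C12H19BrN2O.
Molar mass = 287.201 g/mol.
Mass from C: 12 × 12.011 = 144.132 g/mol.
%C = 144.132 / 287.201 × 100 = 50.19%.

50.19%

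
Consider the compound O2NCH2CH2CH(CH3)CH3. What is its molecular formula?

C5H11NO2

Element totals:
  C: 5
  H: 11
  N: 1
  O: 2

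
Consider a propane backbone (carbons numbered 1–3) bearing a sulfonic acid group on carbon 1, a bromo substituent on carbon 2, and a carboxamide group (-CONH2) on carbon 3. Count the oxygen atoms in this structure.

4

Atom tally by fragment:
  HO3SCH2 → C:1 H:3 S:1 O:3
  CH(Br) → C:1 H:1 Br:1
  CH2CONH2 → C:2 H:4 O:1 N:1
Element totals:
  C: 4
  H: 8
  Br: 1
  N: 1
  O: 4
  S: 1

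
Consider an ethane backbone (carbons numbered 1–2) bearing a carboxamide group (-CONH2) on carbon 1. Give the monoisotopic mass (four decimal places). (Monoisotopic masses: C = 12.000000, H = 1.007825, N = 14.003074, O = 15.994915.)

Atom tally by fragment:
  H2NOCCH2 → C:2 H:4 O:1 N:1
  CH3 → C:1 H:3
Element totals:
  C: 3
  H: 7
  N: 1
  O: 1
Molecular formula: C3H7NO.
  M = 3(12.0) + 7(1.007825) + 14.003074 + 15.994915
    = 36.000000 + 7.054775 + 14.003074 + 15.994915 = 73.052764

73.0528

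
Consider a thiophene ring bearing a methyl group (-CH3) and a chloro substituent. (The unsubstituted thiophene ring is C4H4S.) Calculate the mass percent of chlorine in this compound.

26.73%

Atom tally by fragment:
  thiophene ring core → C:4 H:4 S:1
  (− 2 ring H displaced by substituents)
  + CH3 → C:1 H:3
  + Cl → Cl:1
Element totals:
  C: 5
  H: 5
  Cl: 1
  S: 1
Molecular formula: C5H5ClS.
Molar mass = 132.605 g/mol.
Mass from Cl: 1 × 35.45 = 35.450 g/mol.
%Cl = 35.450 / 132.605 × 100 = 26.73%.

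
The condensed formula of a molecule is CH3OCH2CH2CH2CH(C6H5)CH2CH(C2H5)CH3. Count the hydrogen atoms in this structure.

26

Atom tally by fragment:
  CH3OCH2 → C:2 H:5 O:1
  CH2 → C:1 H:2
  CH2 → C:1 H:2
  CH(C6H5) → C:7 H:6
  CH2 → C:1 H:2
  CH(C2H5) → C:3 H:6
  CH3 → C:1 H:3
Element totals:
  C: 16
  H: 26
  O: 1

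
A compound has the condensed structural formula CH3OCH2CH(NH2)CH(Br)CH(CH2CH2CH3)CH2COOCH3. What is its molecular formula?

C11H22BrNO3

Atom tally by fragment:
  CH3OCH2 → C:2 H:5 O:1
  CH(NH2) → C:1 H:3 N:1
  CH(Br) → C:1 H:1 Br:1
  CH(CH2CH2CH3) → C:4 H:8
  CH2COOCH3 → C:3 H:5 O:2
Element totals:
  C: 11
  H: 22
  Br: 1
  N: 1
  O: 3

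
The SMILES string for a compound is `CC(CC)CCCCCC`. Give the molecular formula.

Atom tally by fragment:
  CH3 → C:1 H:3
  CH(C2H5) → C:3 H:6
  CH2 → C:1 H:2
  CH2 → C:1 H:2
  CH2 → C:1 H:2
  CH2 → C:1 H:2
  CH2 → C:1 H:2
  CH3 → C:1 H:3
Element totals:
  C: 10
  H: 22

C10H22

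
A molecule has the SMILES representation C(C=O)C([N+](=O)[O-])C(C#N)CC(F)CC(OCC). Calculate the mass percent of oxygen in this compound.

24.59%

Atom tally by fragment:
  OHCCH2 → C:2 H:3 O:1
  CH(NO2) → C:1 H:1 N:1 O:2
  CH(CN) → C:2 H:1 N:1
  CH2 → C:1 H:2
  CH(F) → C:1 H:1 F:1
  CH2 → C:1 H:2
  CH2OC2H5 → C:3 H:7 O:1
Element totals:
  C: 11
  H: 17
  F: 1
  N: 2
  O: 4
Molecular formula: C11H17FN2O4.
Molar mass = 260.265 g/mol.
Mass from O: 4 × 15.999 = 63.996 g/mol.
%O = 63.996 / 260.265 × 100 = 24.59%.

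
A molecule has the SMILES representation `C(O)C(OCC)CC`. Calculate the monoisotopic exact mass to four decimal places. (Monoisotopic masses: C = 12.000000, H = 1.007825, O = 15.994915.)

118.0994

Atom tally by fragment:
  HOCH2 → C:1 H:3 O:1
  CH(OC2H5) → C:3 H:6 O:1
  CH2 → C:1 H:2
  CH3 → C:1 H:3
Element totals:
  C: 6
  H: 14
  O: 2
Molecular formula: C6H14O2.
  M = 6(12.0) + 14(1.007825) + 2(15.994915)
    = 72.000000 + 14.109550 + 31.989830 = 118.099380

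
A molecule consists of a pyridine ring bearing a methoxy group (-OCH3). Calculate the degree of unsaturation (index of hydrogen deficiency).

Atom tally by fragment:
  pyridine ring core → C:5 H:5 N:1
  (− 1 ring H displaced by substituents)
  + OCH3 → C:1 H:3 O:1
Element totals:
  C: 6
  H: 7
  N: 1
  O: 1
Molecular formula: C6H7NO.
DoU = (2C + 2 + N − H − X) / 2 = (2·6 + 2 + 1 − 7 − 0) / 2 = 4.

4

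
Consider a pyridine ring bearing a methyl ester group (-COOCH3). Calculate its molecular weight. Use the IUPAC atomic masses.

Atom tally by fragment:
  pyridine ring core → C:5 H:5 N:1
  (− 1 ring H displaced by substituents)
  + COOCH3 → C:2 H:3 O:2
Element totals:
  C: 7
  H: 7
  N: 1
  O: 2
Molecular formula: C7H7NO2.
  M = 7(12.011) + 7(1.008) + 14.007 + 2(15.999)
    = 84.077 + 7.056 + 14.007 + 31.998 = 137.138

137.14 g/mol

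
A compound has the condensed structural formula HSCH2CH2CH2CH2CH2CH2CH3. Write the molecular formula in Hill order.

C7H16S

Element totals:
  C: 7
  H: 16
  S: 1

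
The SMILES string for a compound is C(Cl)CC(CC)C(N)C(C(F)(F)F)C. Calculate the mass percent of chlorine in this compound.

15.30%

Atom tally by fragment:
  ClCH2 → C:1 H:2 Cl:1
  CH2 → C:1 H:2
  CH(C2H5) → C:3 H:6
  CH(NH2) → C:1 H:3 N:1
  CH(CF3) → C:2 H:1 F:3
  CH3 → C:1 H:3
Element totals:
  C: 9
  H: 17
  Cl: 1
  F: 3
  N: 1
Molecular formula: C9H17ClF3N.
Molar mass = 231.686 g/mol.
Mass from Cl: 1 × 35.45 = 35.450 g/mol.
%Cl = 35.450 / 231.686 × 100 = 15.30%.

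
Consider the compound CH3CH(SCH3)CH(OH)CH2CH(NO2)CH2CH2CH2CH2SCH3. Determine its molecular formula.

Element totals:
  C: 11
  H: 23
  N: 1
  O: 3
  S: 2

C11H23NO3S2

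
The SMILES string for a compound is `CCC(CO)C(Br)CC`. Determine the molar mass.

Atom tally by fragment:
  CH3 → C:1 H:3
  CH2 → C:1 H:2
  CH(CH2OH) → C:2 H:4 O:1
  CH(Br) → C:1 H:1 Br:1
  CH2 → C:1 H:2
  CH3 → C:1 H:3
Element totals:
  C: 7
  H: 15
  Br: 1
  O: 1
Molecular formula: C7H15BrO.
  M = 7(12.011) + 15(1.008) + 79.904 + 15.999
    = 84.077 + 15.120 + 79.904 + 15.999 = 195.100

195.10 g/mol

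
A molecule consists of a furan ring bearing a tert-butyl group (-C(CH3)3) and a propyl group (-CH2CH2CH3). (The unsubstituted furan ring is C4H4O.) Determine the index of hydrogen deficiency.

Atom tally by fragment:
  furan ring core → C:4 H:4 O:1
  (− 2 ring H displaced by substituents)
  + C(CH3)3 → C:4 H:9
  + CH2CH2CH3 → C:3 H:7
Element totals:
  C: 11
  H: 18
  O: 1
Molecular formula: C11H18O.
DoU = (2C + 2 + N − H − X) / 2 = (2·11 + 2 + 0 − 18 − 0) / 2 = 3.

3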